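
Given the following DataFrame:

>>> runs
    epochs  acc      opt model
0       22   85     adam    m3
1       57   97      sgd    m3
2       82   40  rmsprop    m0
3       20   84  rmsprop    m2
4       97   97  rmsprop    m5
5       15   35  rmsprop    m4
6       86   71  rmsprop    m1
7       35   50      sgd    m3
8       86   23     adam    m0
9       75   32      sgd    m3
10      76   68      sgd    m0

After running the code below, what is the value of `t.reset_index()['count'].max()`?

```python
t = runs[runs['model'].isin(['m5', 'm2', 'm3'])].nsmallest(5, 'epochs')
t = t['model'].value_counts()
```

filter rows where model in ['m5', 'm2', 'm3']:
   epochs  acc      opt model
0      22   85     adam    m3
1      57   97      sgd    m3
3      20   84  rmsprop    m2
4      97   97  rmsprop    m5
7      35   50      sgd    m3
9      75   32      sgd    m3
take 5 rows with smallest epochs:
   epochs  acc      opt model
3      20   84  rmsprop    m2
0      22   85     adam    m3
7      35   50      sgd    m3
1      57   97      sgd    m3
9      75   32      sgd    m3
value_counts of model:
model
m3    4
m2    1
Name: count, dtype: int64
reset_index():
  model  count
0    m3      4
1    m2      1
Taking the max of column 'count' gives 4.

4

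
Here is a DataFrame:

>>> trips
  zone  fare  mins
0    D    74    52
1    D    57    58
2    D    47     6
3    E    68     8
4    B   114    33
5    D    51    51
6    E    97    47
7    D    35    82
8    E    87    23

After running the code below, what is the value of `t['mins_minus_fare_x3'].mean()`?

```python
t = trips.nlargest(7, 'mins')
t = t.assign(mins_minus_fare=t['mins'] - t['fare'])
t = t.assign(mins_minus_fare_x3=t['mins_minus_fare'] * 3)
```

-72.4285714286

take 7 rows with largest mins:
  zone  fare  mins
7    D    35    82
1    D    57    58
0    D    74    52
5    D    51    51
6    E    97    47
4    B   114    33
8    E    87    23
add column mins_minus_fare = t['mins'] - t['fare']:
  zone  fare  mins  mins_minus_fare
7    D    35    82               47
1    D    57    58                1
0    D    74    52              -22
5    D    51    51                0
6    E    97    47              -50
4    B   114    33              -81
8    E    87    23              -64
add column mins_minus_fare_x3 = t['mins_minus_fare'] * 3:
  zone  fare  mins  mins_minus_fare  mins_minus_fare_x3
7    D    35    82               47                 141
1    D    57    58                1                   3
0    D    74    52              -22                 -66
5    D    51    51                0                   0
6    E    97    47              -50                -150
4    B   114    33              -81                -243
8    E    87    23              -64                -192
So mean() = -72.4285714286.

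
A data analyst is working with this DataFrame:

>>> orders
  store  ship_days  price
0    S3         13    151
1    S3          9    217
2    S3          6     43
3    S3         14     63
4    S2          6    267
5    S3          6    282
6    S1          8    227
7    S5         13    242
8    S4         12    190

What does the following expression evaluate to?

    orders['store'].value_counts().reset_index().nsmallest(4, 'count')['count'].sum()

4

value_counts of store:
store
S3    5
S2    1
S1    1
S5    1
S4    1
Name: count, dtype: int64
reset_index():
  store  count
0    S3      5
1    S2      1
2    S1      1
3    S5      1
4    S4      1
take 4 rows with smallest count:
  store  count
1    S2      1
2    S1      1
3    S5      1
4    S4      1
Hence 4.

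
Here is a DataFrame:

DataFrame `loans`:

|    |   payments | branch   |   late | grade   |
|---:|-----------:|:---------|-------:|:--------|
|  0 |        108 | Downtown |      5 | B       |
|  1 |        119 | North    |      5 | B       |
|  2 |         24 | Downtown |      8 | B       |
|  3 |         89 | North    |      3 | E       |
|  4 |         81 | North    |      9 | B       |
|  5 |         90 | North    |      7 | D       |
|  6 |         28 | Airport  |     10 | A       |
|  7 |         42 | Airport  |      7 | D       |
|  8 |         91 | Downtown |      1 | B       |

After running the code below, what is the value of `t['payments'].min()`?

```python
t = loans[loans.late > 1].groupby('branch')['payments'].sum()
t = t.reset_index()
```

70

filter rows where late > 1:
   payments    branch  late grade
0       108  Downtown     5     B
1       119     North     5     B
2        24  Downtown     8     B
3        89     North     3     E
4        81     North     9     B
5        90     North     7     D
6        28   Airport    10     A
7        42   Airport     7     D
group by branch, sum of payments:
branch
Airport      70
Downtown    132
North       379
Name: payments, dtype: int64
reset_index():
     branch  payments
0   Airport        70
1  Downtown       132
2     North       379
Reading off the min of column 'payments', we get 70.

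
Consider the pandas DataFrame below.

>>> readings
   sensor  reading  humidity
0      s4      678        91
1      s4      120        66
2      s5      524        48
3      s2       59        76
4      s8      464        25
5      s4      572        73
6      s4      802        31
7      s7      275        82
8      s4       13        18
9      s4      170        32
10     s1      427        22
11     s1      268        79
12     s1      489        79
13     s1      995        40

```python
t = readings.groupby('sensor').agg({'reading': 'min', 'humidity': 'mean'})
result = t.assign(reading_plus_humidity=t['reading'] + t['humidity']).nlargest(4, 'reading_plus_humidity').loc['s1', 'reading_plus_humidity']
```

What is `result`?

323.0

group by sensor: min(reading), mean(humidity):
        reading   humidity
sensor                    
s1          268  55.000000
s2           59  76.000000
s4           13  51.833333
s5          524  48.000000
s7          275  82.000000
s8          464  25.000000
add column reading_plus_humidity = t['reading'] + t['humidity']:
        reading   humidity  reading_plus_humidity
sensor                                           
s1          268  55.000000             323.000000
s2           59  76.000000             135.000000
s4           13  51.833333              64.833333
s5          524  48.000000             572.000000
s7          275  82.000000             357.000000
s8          464  25.000000             489.000000
take 4 rows with largest reading_plus_humidity:
        reading  humidity  reading_plus_humidity
sensor                                          
s5          524      48.0                  572.0
s8          464      25.0                  489.0
s7          275      82.0                  357.0
s1          268      55.0                  323.0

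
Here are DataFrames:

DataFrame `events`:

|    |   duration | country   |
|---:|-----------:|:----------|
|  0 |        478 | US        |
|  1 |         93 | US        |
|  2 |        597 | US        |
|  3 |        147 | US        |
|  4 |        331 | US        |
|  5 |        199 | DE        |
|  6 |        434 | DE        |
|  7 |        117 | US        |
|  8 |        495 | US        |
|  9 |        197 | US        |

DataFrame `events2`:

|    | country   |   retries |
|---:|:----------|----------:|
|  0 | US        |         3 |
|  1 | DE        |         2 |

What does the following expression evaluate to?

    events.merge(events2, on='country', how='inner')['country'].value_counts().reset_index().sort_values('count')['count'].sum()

merge on 'country' (how='inner') → 10 rows:
   duration country  retries
0       478      US        3
1        93      US        3
2       597      US        3
3       147      US        3
4       331      US        3
5       199      DE        2
6       434      DE        2
7       117      US        3
8       495      US        3
9       197      US        3
value_counts of country:
country
US    8
DE    2
Name: count, dtype: int64
reset_index():
  country  count
0      US      8
1      DE      2
sort by count:
  country  count
1      DE      2
0      US      8
Hence 10.

10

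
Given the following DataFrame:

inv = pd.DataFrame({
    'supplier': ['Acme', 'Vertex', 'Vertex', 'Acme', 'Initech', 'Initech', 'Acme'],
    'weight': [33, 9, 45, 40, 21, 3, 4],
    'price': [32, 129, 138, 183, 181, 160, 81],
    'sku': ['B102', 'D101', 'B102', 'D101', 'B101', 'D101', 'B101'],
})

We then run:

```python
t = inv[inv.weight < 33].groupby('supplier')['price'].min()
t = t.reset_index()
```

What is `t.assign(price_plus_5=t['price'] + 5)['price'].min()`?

filter rows where weight < 33:
  supplier  weight  price   sku
1   Vertex       9    129  D101
4  Initech      21    181  B101
5  Initech       3    160  D101
6     Acme       4     81  B101
group by supplier, min of price:
supplier
Acme        81
Initech    160
Vertex     129
Name: price, dtype: int64
reset_index():
  supplier  price
0     Acme     81
1  Initech    160
2   Vertex    129
add column price_plus_5 = t['price'] + 5:
  supplier  price  price_plus_5
0     Acme     81            86
1  Initech    160           165
2   Vertex    129           134
So min() = 81.

81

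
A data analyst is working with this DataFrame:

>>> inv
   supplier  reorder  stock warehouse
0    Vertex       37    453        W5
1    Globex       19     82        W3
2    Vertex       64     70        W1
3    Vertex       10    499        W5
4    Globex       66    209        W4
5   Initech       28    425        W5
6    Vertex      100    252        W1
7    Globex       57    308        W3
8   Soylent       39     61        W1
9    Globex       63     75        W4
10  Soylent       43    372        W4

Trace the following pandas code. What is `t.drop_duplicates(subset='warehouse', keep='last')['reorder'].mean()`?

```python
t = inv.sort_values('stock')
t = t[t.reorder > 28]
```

sort by stock:
   supplier  reorder  stock warehouse
8   Soylent       39     61        W1
2    Vertex       64     70        W1
9    Globex       63     75        W4
1    Globex       19     82        W3
4    Globex       66    209        W4
6    Vertex      100    252        W1
7    Globex       57    308        W3
10  Soylent       43    372        W4
5   Initech       28    425        W5
0    Vertex       37    453        W5
3    Vertex       10    499        W5
filter rows where reorder > 28:
   supplier  reorder  stock warehouse
8   Soylent       39     61        W1
2    Vertex       64     70        W1
9    Globex       63     75        W4
4    Globex       66    209        W4
6    Vertex      100    252        W1
7    Globex       57    308        W3
10  Soylent       43    372        W4
0    Vertex       37    453        W5
drop duplicate warehouse (keep=last):
   supplier  reorder  stock warehouse
6    Vertex      100    252        W1
7    Globex       57    308        W3
10  Soylent       43    372        W4
0    Vertex       37    453        W5

59.25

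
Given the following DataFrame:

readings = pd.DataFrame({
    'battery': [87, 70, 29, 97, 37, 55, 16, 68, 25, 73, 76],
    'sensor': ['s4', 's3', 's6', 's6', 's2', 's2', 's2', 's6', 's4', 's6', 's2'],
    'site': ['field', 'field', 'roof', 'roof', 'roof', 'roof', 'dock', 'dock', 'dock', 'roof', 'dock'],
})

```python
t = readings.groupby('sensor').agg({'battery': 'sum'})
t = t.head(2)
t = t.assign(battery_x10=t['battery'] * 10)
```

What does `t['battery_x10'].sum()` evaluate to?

group by sensor, sum of battery:
        battery
sensor         
s2          184
s3           70
s4          112
s6          267
take first 2 rows:
        battery
sensor         
s2          184
s3           70
add column battery_x10 = t['battery'] * 10:
        battery  battery_x10
sensor                      
s2          184         1840
s3           70          700
The sum of column 'battery_x10' is 2540.

2540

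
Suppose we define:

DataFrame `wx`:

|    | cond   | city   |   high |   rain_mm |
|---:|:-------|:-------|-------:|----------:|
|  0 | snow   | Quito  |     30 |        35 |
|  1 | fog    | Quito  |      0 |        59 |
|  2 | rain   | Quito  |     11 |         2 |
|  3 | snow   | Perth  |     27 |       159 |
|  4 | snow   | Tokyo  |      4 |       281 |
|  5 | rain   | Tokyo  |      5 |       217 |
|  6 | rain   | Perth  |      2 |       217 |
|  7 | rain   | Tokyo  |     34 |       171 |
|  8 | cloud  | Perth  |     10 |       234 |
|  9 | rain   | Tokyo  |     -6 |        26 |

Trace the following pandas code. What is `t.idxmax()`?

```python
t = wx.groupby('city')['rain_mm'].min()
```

group by city, min of rain_mm:
city
Perth    159
Quito      2
Tokyo     26
Name: rain_mm, dtype: int64
The label with the largest value is Perth.

Perth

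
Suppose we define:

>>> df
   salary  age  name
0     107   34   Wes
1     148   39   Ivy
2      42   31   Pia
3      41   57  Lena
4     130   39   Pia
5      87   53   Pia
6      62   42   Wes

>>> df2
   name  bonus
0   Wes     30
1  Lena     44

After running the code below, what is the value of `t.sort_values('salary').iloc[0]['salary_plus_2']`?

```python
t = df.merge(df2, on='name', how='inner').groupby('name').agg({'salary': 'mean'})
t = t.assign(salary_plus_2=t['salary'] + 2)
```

merge on 'name' (how='inner') → 3 rows:
   salary  age  name  bonus
0     107   34   Wes     30
1      41   57  Lena     44
2      62   42   Wes     30
group by name, mean of salary:
      salary
name        
Lena    41.0
Wes     84.5
add column salary_plus_2 = t['salary'] + 2:
      salary  salary_plus_2
name                       
Lena    41.0           43.0
Wes     84.5           86.5
sort by salary:
      salary  salary_plus_2
name                       
Lena    41.0           43.0
Wes     84.5           86.5

43.0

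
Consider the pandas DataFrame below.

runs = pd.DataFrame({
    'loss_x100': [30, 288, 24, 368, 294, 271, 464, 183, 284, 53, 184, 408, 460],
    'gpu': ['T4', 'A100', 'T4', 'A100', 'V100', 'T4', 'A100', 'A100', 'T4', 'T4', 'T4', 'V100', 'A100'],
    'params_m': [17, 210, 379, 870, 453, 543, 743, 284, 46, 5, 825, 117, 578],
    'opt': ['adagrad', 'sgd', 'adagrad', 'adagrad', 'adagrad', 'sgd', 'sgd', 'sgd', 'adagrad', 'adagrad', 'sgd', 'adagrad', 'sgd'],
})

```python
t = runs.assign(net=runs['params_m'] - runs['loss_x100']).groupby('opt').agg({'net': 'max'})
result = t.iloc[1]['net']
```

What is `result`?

641

add column net = runs['params_m'] - runs['loss_x100']:
    loss_x100   gpu  params_m      opt  net
0          30    T4        17  adagrad  -13
1         288  A100       210      sgd  -78
2          24    T4       379  adagrad  355
3         368  A100       870  adagrad  502
4         294  V100       453  adagrad  159
5         271    T4       543      sgd  272
6         464  A100       743      sgd  279
7         183  A100       284      sgd  101
8         284    T4        46  adagrad -238
9          53    T4         5  adagrad  -48
10        184    T4       825      sgd  641
11        408  V100       117  adagrad -291
12        460  A100       578      sgd  118
group by opt, max of net:
         net
opt         
adagrad  502
sgd      641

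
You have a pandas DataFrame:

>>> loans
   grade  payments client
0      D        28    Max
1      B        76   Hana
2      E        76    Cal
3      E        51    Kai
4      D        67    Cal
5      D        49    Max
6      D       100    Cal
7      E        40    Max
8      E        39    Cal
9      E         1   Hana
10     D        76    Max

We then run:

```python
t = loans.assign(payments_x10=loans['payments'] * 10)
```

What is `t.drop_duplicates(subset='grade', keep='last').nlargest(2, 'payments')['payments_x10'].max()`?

760

add column payments_x10 = loans['payments'] * 10:
   grade  payments client  payments_x10
0      D        28    Max           280
1      B        76   Hana           760
2      E        76    Cal           760
3      E        51    Kai           510
4      D        67    Cal           670
5      D        49    Max           490
6      D       100    Cal          1000
7      E        40    Max           400
8      E        39    Cal           390
9      E         1   Hana            10
10     D        76    Max           760
drop duplicate grade (keep=last):
   grade  payments client  payments_x10
1      B        76   Hana           760
9      E         1   Hana            10
10     D        76    Max           760
take 2 rows with largest payments:
   grade  payments client  payments_x10
1      B        76   Hana           760
10     D        76    Max           760
max of column 'payments_x10' → 760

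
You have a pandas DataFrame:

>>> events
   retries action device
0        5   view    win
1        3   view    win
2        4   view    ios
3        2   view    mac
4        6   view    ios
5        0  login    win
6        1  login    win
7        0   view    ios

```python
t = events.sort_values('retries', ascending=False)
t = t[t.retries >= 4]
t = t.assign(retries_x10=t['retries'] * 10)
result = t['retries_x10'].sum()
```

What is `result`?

sort by retries descending:
   retries action device
4        6   view    ios
0        5   view    win
2        4   view    ios
1        3   view    win
3        2   view    mac
6        1  login    win
5        0  login    win
7        0   view    ios
filter rows where retries >= 4:
   retries action device
4        6   view    ios
0        5   view    win
2        4   view    ios
add column retries_x10 = t['retries'] * 10:
   retries action device  retries_x10
4        6   view    ios           60
0        5   view    win           50
2        4   view    ios           40

150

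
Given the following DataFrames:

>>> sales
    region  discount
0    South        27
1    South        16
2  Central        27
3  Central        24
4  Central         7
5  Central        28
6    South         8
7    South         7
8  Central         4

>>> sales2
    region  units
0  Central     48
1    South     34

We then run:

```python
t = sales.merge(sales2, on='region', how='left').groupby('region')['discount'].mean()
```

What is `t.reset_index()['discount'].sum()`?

32.5

merge on 'region' (how='left') → 9 rows:
    region  discount  units
0    South        27     34
1    South        16     34
2  Central        27     48
3  Central        24     48
4  Central         7     48
5  Central        28     48
6    South         8     34
7    South         7     34
8  Central         4     48
group by region, mean of discount:
region
Central    18.0
South      14.5
Name: discount, dtype: float64
reset_index():
    region  discount
0  Central      18.0
1    South      14.5
Finally, sum of column 'discount' = 32.5.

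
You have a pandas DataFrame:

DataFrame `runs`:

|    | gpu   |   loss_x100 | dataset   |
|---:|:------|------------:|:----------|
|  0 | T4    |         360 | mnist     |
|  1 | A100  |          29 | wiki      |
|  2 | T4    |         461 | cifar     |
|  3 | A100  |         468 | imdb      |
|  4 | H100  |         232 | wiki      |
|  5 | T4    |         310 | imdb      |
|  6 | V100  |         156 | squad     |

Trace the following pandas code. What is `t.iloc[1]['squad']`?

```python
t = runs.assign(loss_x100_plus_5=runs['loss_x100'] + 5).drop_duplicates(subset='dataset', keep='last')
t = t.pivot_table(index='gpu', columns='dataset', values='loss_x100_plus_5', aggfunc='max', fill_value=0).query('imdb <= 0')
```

add column loss_x100_plus_5 = runs['loss_x100'] + 5:
    gpu  loss_x100 dataset  loss_x100_plus_5
0    T4        360   mnist               365
1  A100         29    wiki                34
2    T4        461   cifar               466
3  A100        468    imdb               473
4  H100        232    wiki               237
5    T4        310    imdb               315
6  V100        156   squad               161
drop duplicate dataset (keep=last):
    gpu  loss_x100 dataset  loss_x100_plus_5
0    T4        360   mnist               365
2    T4        461   cifar               466
4  H100        232    wiki               237
5    T4        310    imdb               315
6  V100        156   squad               161
pivot: rows=gpu, cols=dataset, max(loss_x100_plus_5):
dataset  cifar  imdb  mnist  squad  wiki
gpu                                     
H100         0     0      0      0   237
T4         466   315    365      0     0
V100         0     0      0    161     0
filter rows where imdb <= 0:
dataset  cifar  imdb  mnist  squad  wiki
gpu                                     
H100         0     0      0      0   237
V100         0     0      0    161     0
Reading off the value at position 1, column 'squad', we get 161.

161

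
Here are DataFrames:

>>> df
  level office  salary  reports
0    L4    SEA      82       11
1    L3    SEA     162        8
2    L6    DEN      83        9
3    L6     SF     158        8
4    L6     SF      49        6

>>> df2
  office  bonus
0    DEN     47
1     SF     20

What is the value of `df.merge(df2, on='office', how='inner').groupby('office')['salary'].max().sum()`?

241

merge on 'office' (how='inner') → 3 rows:
  level office  salary  reports  bonus
0    L6    DEN      83        9     47
1    L6     SF     158        8     20
2    L6     SF      49        6     20
group by office, max of salary:
office
DEN     83
SF     158
Name: salary, dtype: int64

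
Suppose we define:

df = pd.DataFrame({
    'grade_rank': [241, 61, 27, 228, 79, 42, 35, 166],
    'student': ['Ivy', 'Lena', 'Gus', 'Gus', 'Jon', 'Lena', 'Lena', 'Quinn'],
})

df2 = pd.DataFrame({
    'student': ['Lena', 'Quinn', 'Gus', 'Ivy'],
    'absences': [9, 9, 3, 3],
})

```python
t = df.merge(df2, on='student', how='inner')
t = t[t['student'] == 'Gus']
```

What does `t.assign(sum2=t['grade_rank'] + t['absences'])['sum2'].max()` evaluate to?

merge on 'student' (how='inner') → 7 rows:
   grade_rank student  absences
0         241     Ivy         3
1          61    Lena         9
2          27     Gus         3
3         228     Gus         3
4          42    Lena         9
5          35    Lena         9
6         166   Quinn         9
filter rows where student == 'Gus':
   grade_rank student  absences
2          27     Gus         3
3         228     Gus         3
add column sum2 = t['grade_rank'] + t['absences']:
   grade_rank student  absences  sum2
2          27     Gus         3    30
3         228     Gus         3   231

231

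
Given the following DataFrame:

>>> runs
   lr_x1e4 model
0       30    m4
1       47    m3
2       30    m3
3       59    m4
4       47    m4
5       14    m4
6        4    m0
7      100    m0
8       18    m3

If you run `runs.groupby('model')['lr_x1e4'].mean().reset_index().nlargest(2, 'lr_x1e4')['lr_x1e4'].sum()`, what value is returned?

group by model, mean of lr_x1e4:
model
m0    52.000000
m3    31.666667
m4    37.500000
Name: lr_x1e4, dtype: float64
reset_index():
  model    lr_x1e4
0    m0  52.000000
1    m3  31.666667
2    m4  37.500000
take 2 rows with largest lr_x1e4:
  model  lr_x1e4
0    m0     52.0
2    m4     37.5

89.5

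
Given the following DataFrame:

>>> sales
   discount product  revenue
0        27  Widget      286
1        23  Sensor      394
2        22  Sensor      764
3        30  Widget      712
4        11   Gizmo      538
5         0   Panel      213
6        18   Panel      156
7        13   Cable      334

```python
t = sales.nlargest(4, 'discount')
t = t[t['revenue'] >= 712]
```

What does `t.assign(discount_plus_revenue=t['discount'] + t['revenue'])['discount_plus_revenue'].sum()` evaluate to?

take 4 rows with largest discount:
   discount product  revenue
3        30  Widget      712
0        27  Widget      286
1        23  Sensor      394
2        22  Sensor      764
filter rows where revenue >= 712:
   discount product  revenue
3        30  Widget      712
2        22  Sensor      764
add column discount_plus_revenue = t['discount'] + t['revenue']:
   discount product  revenue  discount_plus_revenue
3        30  Widget      712                    742
2        22  Sensor      764                    786
So sum() = 1528.

1528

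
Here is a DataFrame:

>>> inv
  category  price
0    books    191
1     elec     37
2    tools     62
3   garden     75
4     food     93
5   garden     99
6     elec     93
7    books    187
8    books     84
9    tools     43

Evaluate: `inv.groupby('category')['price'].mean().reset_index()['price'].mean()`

90.3

group by category, mean of price:
category
books     154.0
elec       65.0
food       93.0
garden     87.0
tools      52.5
Name: price, dtype: float64
reset_index():
  category  price
0    books  154.0
1     elec   65.0
2     food   93.0
3   garden   87.0
4    tools   52.5
So mean() = 90.3.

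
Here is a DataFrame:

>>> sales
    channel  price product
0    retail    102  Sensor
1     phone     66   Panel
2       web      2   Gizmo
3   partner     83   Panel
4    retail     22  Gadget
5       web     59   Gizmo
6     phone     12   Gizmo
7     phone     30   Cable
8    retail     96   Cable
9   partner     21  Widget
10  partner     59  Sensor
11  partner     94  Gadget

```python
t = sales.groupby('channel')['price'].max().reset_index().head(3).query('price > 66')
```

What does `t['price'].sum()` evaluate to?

group by channel, max of price:
channel
partner     94
phone       66
retail     102
web         59
Name: price, dtype: int64
reset_index():
   channel  price
0  partner     94
1    phone     66
2   retail    102
3      web     59
take first 3 rows:
   channel  price
0  partner     94
1    phone     66
2   retail    102
filter rows where price > 66:
   channel  price
0  partner     94
2   retail    102
Taking the sum of column 'price' gives 196.

196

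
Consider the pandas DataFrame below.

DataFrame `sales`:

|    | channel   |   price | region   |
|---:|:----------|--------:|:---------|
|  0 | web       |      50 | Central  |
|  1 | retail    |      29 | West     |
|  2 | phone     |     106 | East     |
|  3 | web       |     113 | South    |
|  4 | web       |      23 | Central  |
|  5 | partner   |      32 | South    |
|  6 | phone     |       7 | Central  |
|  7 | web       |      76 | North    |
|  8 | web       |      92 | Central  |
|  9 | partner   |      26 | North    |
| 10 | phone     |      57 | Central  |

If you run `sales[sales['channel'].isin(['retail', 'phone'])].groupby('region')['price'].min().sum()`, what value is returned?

142

filter rows where channel in ['retail', 'phone']:
   channel  price   region
1   retail     29     West
2    phone    106     East
6    phone      7  Central
10   phone     57  Central
group by region, min of price:
region
Central      7
East       106
West        29
Name: price, dtype: int64
Finally, sum of the resulting series = 142.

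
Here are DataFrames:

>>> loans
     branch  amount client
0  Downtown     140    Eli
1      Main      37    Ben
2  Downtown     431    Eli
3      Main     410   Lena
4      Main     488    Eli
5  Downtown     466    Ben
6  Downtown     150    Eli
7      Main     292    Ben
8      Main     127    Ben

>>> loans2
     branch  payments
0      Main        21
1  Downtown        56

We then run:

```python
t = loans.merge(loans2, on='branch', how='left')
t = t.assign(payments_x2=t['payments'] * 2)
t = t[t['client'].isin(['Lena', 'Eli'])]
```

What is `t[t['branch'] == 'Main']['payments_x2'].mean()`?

merge on 'branch' (how='left') → 9 rows:
     branch  amount client  payments
0  Downtown     140    Eli        56
1      Main      37    Ben        21
2  Downtown     431    Eli        56
3      Main     410   Lena        21
4      Main     488    Eli        21
5  Downtown     466    Ben        56
6  Downtown     150    Eli        56
7      Main     292    Ben        21
8      Main     127    Ben        21
add column payments_x2 = t['payments'] * 2:
     branch  amount client  payments  payments_x2
0  Downtown     140    Eli        56          112
1      Main      37    Ben        21           42
2  Downtown     431    Eli        56          112
3      Main     410   Lena        21           42
4      Main     488    Eli        21           42
5  Downtown     466    Ben        56          112
6  Downtown     150    Eli        56          112
7      Main     292    Ben        21           42
8      Main     127    Ben        21           42
filter rows where client in ['Lena', 'Eli']:
     branch  amount client  payments  payments_x2
0  Downtown     140    Eli        56          112
2  Downtown     431    Eli        56          112
3      Main     410   Lena        21           42
4      Main     488    Eli        21           42
6  Downtown     150    Eli        56          112
filter rows where branch == 'Main':
  branch  amount client  payments  payments_x2
3   Main     410   Lena        21           42
4   Main     488    Eli        21           42

42.0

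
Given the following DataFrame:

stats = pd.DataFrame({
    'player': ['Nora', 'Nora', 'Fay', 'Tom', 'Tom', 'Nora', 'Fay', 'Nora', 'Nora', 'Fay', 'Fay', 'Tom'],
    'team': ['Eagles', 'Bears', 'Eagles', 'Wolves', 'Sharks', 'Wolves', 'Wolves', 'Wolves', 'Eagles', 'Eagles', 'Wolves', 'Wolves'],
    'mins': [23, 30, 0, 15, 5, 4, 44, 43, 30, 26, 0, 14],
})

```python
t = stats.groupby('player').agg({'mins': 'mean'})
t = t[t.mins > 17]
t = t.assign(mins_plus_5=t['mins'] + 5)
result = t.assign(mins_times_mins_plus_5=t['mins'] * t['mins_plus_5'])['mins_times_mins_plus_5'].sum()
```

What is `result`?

group by player, mean of mins:
             mins
player           
Fay     17.500000
Nora    26.000000
Tom     11.333333
filter rows where mins > 17:
        mins
player      
Fay     17.5
Nora    26.0
add column mins_plus_5 = t['mins'] + 5:
        mins  mins_plus_5
player                   
Fay     17.5         22.5
Nora    26.0         31.0
add column mins_times_mins_plus_5 = t['mins'] * t['mins_plus_5']:
        mins  mins_plus_5  mins_times_mins_plus_5
player                                           
Fay     17.5         22.5                  393.75
Nora    26.0         31.0                  806.00

1199.75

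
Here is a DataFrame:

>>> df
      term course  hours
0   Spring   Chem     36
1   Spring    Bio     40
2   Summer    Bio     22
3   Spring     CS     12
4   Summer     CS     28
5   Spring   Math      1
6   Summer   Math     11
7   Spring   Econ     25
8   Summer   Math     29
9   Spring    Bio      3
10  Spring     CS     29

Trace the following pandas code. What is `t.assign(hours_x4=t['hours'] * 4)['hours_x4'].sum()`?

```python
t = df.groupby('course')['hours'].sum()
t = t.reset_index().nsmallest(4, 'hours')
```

668

group by course, sum of hours:
course
Bio     65
CS      69
Chem    36
Econ    25
Math    41
Name: hours, dtype: int64
reset_index():
  course  hours
0    Bio     65
1     CS     69
2   Chem     36
3   Econ     25
4   Math     41
take 4 rows with smallest hours:
  course  hours
3   Econ     25
2   Chem     36
4   Math     41
0    Bio     65
add column hours_x4 = t['hours'] * 4:
  course  hours  hours_x4
3   Econ     25       100
2   Chem     36       144
4   Math     41       164
0    Bio     65       260
Then the sum of column 'hours_x4': 668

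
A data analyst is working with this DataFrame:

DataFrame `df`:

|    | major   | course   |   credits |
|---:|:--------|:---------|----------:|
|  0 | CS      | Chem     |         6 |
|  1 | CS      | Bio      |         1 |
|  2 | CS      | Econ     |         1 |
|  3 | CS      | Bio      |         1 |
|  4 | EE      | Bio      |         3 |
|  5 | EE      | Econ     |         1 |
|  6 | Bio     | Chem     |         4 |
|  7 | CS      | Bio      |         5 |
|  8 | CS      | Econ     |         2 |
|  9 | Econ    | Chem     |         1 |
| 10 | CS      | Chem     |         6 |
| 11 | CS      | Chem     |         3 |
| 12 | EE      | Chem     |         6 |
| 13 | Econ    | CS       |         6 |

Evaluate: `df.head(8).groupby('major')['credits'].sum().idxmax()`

CS

take first 8 rows:
  major course  credits
0    CS   Chem        6
1    CS    Bio        1
2    CS   Econ        1
3    CS    Bio        1
4    EE    Bio        3
5    EE   Econ        1
6   Bio   Chem        4
7    CS    Bio        5
group by major, sum of credits:
major
Bio     4
CS     14
EE      4
Name: credits, dtype: int64
Hence CS.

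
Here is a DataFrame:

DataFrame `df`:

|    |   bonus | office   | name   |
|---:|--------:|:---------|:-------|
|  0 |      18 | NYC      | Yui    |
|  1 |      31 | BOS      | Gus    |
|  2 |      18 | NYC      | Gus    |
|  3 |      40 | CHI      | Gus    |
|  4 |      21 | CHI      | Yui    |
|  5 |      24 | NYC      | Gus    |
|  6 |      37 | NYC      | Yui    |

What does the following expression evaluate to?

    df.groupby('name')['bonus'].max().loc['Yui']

group by name, max of bonus:
name
Gus    40
Yui    37
Name: bonus, dtype: int64

37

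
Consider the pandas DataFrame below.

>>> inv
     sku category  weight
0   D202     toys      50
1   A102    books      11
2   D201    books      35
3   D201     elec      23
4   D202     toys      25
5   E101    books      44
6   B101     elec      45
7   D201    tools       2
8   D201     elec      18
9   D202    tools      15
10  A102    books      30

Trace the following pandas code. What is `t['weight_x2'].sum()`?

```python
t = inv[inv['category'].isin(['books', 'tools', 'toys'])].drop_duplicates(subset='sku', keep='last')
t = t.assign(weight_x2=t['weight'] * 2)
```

filter rows where category in ['books', 'tools', 'toys']:
     sku category  weight
0   D202     toys      50
1   A102    books      11
2   D201    books      35
4   D202     toys      25
5   E101    books      44
7   D201    tools       2
9   D202    tools      15
10  A102    books      30
drop duplicate sku (keep=last):
     sku category  weight
5   E101    books      44
7   D201    tools       2
9   D202    tools      15
10  A102    books      30
add column weight_x2 = t['weight'] * 2:
     sku category  weight  weight_x2
5   E101    books      44         88
7   D201    tools       2          4
9   D202    tools      15         30
10  A102    books      30         60
Finally, sum of column 'weight_x2' = 182.

182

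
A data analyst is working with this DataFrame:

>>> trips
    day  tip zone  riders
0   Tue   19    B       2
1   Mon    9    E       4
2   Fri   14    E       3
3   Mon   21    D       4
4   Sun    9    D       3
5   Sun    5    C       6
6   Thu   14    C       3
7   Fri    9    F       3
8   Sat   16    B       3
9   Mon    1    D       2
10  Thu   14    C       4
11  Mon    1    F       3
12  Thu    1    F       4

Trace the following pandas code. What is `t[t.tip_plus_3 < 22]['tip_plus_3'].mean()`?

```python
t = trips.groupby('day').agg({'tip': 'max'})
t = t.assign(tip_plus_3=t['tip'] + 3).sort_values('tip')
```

16.25

group by day, max of tip:
     tip
day     
Fri   14
Mon   21
Sat   16
Sun    9
Thu   14
Tue   19
add column tip_plus_3 = t['tip'] + 3:
     tip  tip_plus_3
day                 
Fri   14          17
Mon   21          24
Sat   16          19
Sun    9          12
Thu   14          17
Tue   19          22
sort by tip:
     tip  tip_plus_3
day                 
Sun    9          12
Fri   14          17
Thu   14          17
Sat   16          19
Tue   19          22
Mon   21          24
filter rows where tip_plus_3 < 22:
     tip  tip_plus_3
day                 
Sun    9          12
Fri   14          17
Thu   14          17
Sat   16          19
So mean() = 16.25.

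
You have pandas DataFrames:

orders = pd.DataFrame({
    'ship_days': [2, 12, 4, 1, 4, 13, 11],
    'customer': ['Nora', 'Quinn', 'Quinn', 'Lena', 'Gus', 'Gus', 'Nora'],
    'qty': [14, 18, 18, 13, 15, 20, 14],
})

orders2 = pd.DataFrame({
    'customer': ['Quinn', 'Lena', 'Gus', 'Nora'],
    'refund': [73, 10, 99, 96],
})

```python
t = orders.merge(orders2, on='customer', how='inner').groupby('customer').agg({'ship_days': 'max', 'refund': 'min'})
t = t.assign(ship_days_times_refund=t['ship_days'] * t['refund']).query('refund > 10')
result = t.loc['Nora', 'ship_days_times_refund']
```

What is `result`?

1056

merge on 'customer' (how='inner') → 7 rows:
   ship_days customer  qty  refund
0          2     Nora   14      96
1         12    Quinn   18      73
2          4    Quinn   18      73
3          1     Lena   13      10
4          4      Gus   15      99
5         13      Gus   20      99
6         11     Nora   14      96
group by customer: max(ship_days), min(refund):
          ship_days  refund
customer                   
Gus              13      99
Lena              1      10
Nora             11      96
Quinn            12      73
add column ship_days_times_refund = t['ship_days'] * t['refund']:
          ship_days  refund  ship_days_times_refund
customer                                           
Gus              13      99                    1287
Lena              1      10                      10
Nora             11      96                    1056
Quinn            12      73                     876
filter rows where refund > 10:
          ship_days  refund  ship_days_times_refund
customer                                           
Gus              13      99                    1287
Nora             11      96                    1056
Quinn            12      73                     876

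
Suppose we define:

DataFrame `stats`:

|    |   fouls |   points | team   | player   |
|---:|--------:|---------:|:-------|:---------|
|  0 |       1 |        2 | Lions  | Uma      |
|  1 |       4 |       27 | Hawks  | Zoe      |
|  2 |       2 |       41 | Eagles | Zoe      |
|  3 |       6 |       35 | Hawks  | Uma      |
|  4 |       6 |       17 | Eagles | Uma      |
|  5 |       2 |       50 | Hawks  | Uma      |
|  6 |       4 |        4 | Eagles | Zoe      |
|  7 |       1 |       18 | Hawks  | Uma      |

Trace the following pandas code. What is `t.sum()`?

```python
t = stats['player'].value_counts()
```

value_counts of player:
player
Uma    5
Zoe    3
Name: count, dtype: int64
The sum of the resulting series is 8.

8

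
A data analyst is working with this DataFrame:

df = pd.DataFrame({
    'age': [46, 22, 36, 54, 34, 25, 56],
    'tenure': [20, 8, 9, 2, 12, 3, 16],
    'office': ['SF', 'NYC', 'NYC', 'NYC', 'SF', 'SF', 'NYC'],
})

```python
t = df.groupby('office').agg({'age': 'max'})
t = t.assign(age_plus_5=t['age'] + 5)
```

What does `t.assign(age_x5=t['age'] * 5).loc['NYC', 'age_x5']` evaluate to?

group by office, max of age:
        age
office     
NYC      56
SF       46
add column age_plus_5 = t['age'] + 5:
        age  age_plus_5
office                 
NYC      56          61
SF       46          51
add column age_x5 = t['age'] * 5:
        age  age_plus_5  age_x5
office                         
NYC      56          61     280
SF       46          51     230
Hence 280.

280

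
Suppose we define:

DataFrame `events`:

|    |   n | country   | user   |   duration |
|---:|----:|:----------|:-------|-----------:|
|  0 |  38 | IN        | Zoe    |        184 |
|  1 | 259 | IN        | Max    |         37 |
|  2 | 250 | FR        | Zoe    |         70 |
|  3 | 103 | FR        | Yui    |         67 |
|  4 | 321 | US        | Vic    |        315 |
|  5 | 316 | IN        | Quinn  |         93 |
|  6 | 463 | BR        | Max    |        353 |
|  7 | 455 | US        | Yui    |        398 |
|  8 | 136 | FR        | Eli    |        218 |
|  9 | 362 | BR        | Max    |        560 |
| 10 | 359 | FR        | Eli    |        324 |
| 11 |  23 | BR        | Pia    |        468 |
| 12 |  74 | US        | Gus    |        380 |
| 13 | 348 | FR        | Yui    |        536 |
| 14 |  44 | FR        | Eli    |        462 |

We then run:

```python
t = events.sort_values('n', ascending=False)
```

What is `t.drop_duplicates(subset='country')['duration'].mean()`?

292.0

sort by n descending:
      n country   user  duration
6   463      BR    Max       353
7   455      US    Yui       398
9   362      BR    Max       560
10  359      FR    Eli       324
13  348      FR    Yui       536
4   321      US    Vic       315
5   316      IN  Quinn        93
1   259      IN    Max        37
2   250      FR    Zoe        70
8   136      FR    Eli       218
3   103      FR    Yui        67
12   74      US    Gus       380
14   44      FR    Eli       462
0    38      IN    Zoe       184
11   23      BR    Pia       468
drop duplicate country (keep=first):
      n country   user  duration
6   463      BR    Max       353
7   455      US    Yui       398
10  359      FR    Eli       324
5   316      IN  Quinn        93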